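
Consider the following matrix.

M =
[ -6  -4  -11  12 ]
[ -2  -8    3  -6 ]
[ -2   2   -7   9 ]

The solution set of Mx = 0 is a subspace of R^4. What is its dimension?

2

Row reduce to echelon form.
R2 ← R2 − (1/3)·R1: [0, -20/3, 20/3, -10]
R3 ← R3 − (1/3)·R1: [0, 10/3, -10/3, 5]
R3 ← R3 + (1/2)·R2: [0, 0, 0, 0]
2 nonzero rows, so rank(M) = 2.
M has 4 columns; by rank–nullity, nullity = 4 − 2 = 2.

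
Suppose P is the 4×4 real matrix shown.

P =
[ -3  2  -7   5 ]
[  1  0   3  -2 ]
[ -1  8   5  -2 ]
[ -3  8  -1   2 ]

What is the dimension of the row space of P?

2

Row reduce to echelon form.
R2 ← R2 + (1/3)·R1: [0, 2/3, 2/3, -1/3]
R3 ← R3 − (1/3)·R1: [0, 22/3, 22/3, -11/3]
R4 ← R4 − R1: [0, 6, 6, -3]
R3 ← R3 − (11)·R2: [0, 0, 0, 0]
R4 ← R4 − (9)·R2: [0, 0, 0, 0]
Echelon form has 2 nonzero rows, so rank(P) = 2.
The row space has dimension equal to the rank: 2.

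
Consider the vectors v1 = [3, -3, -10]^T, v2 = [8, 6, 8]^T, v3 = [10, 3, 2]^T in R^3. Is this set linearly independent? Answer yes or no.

Form the matrix with these vectors as rows and row reduce.
R2 ← R2 − (8/3)·R1: [0, 14, 104/3]
R3 ← R3 − (10/3)·R1: [0, 13, 106/3]
R3 ← R3 − (13/14)·R2: [0, 0, 22/7]
3 nonzero rows, so the 3 vectors span a space of dimension 3.
Since 3 = 3, the vectors are linearly independent.

yes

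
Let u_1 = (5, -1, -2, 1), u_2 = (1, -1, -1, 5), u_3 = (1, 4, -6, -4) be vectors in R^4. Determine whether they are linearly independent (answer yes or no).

Form the matrix with these vectors as rows and row reduce.
R2 ← R2 − (1/5)·R1: [0, -4/5, -3/5, 24/5]
R3 ← R3 − (1/5)·R1: [0, 21/5, -28/5, -21/5]
R3 ← R3 + (21/4)·R2: [0, 0, -35/4, 21]
3 nonzero rows, so the 3 vectors span a space of dimension 3.
Since 3 = 3, the vectors are linearly independent.

yes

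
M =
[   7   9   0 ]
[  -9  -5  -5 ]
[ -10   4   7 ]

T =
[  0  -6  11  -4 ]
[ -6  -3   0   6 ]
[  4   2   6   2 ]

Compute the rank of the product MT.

3

First compute MT:
[[-54, -69,  77,  26],
 [ 10,  59, -129,  -4],
 [  4,  62, -68,  78]]
Now row reduce the product.
R2 ← R2 + (5/27)·R1: [0, 416/9, -3098/27, 22/27]
R3 ← R3 + (2/27)·R1: [0, 512/9, -1682/27, 2158/27]
R3 ← R3 − (16/13)·R2: [0, 0, 1026/13, 1026/13]
3 nonzero rows, so rank(MT) = 3.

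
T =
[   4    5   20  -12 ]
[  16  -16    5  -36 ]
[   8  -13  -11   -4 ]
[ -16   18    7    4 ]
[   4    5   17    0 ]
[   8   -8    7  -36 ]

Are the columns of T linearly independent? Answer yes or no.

no

Row reduce T to echelon form.
R2 ← R2 − (4)·R1: [0, -36, -75, 12]
R3 ← R3 − (2)·R1: [0, -23, -51, 20]
R4 ← R4 + (4)·R1: [0, 38, 87, -44]
R5 ← R5 − R1: [0, 0, -3, 12]
R6 ← R6 − (2)·R1: [0, -18, -33, -12]
R3 ← R3 − (23/36)·R2: [0, 0, -37/12, 37/3]
R4 ← R4 + (19/18)·R2: [0, 0, 47/6, -94/3]
R6 ← R6 − (1/2)·R2: [0, 0, 9/2, -18]
R4 ← R4 + (94/37)·R3: [0, 0, 0, 0]
R5 ← R5 − (36/37)·R3: [0, 0, 0, 0]
R6 ← R6 + (54/37)·R3: [0, 0, 0, 0]
3 pivots among 4 columns.
Only 3 < 4 pivot columns, so the columns are linearly dependent.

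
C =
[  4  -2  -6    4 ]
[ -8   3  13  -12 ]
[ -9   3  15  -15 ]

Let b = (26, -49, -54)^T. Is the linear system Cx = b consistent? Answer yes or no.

yes

Row reduce the augmented matrix [C | b].
R2 ← R2 + (2)·R1: [0, -1, 1, -4, 3]
R3 ← R3 + (9/4)·R1: [0, -3/2, 3/2, -6, 9/2]
R3 ← R3 − (3/2)·R2: [0, 0, 0, 0, 0]
The echelon form has 2 nonzero rows, and every pivot lies in the first 4 columns, so rank(C) = rank([C|b]) = 2.
The system is consistent.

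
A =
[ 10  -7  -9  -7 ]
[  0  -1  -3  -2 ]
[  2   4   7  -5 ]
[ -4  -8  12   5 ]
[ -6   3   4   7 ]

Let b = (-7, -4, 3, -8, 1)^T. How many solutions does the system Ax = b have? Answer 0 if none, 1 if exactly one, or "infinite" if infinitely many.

Row reduce the augmented matrix [A | b].
R3 ← R3 − (1/5)·R1: [0, 27/5, 44/5, -18/5, 22/5]
R4 ← R4 + (2/5)·R1: [0, -54/5, 42/5, 11/5, -54/5]
R5 ← R5 + (3/5)·R1: [0, -6/5, -7/5, 14/5, -16/5]
R3 ← R3 + (27/5)·R2: [0, 0, -37/5, -72/5, -86/5]
R4 ← R4 − (54/5)·R2: [0, 0, 204/5, 119/5, 162/5]
R5 ← R5 − (6/5)·R2: [0, 0, 11/5, 26/5, 8/5]
R4 ← R4 + (204/37)·R3: [0, 0, 0, -2057/37, -2310/37]
R5 ← R5 + (11/37)·R3: [0, 0, 0, 34/37, -130/37]
R5 ← R5 + (2/121)·R4: [0, 0, 0, 0, -50/11]
The echelon form has 5 nonzero rows; the last pivot sits in the augmented column, so rank(A) = 4 but rank([A|b]) = 5.
Since the ranks differ, the system is inconsistent.
It has no solutions.

0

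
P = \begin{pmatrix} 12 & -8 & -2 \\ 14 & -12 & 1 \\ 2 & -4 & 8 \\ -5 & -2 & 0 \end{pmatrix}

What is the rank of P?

3

Row reduce to echelon form.
R2 ← R2 − (7/6)·R1: [0, -8/3, 10/3]
R3 ← R3 − (1/6)·R1: [0, -8/3, 25/3]
R4 ← R4 + (5/12)·R1: [0, -16/3, -5/6]
R3 ← R3 − R2: [0, 0, 5]
R4 ← R4 − (2)·R2: [0, 0, -15/2]
R4 ← R4 + (3/2)·R3: [0, 0, 0]
Echelon form has 3 nonzero rows, so rank(P) = 3.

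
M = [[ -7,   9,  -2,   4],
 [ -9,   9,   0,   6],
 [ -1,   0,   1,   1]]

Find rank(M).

Row reduce to echelon form.
R2 ← R2 − (9/7)·R1: [0, -18/7, 18/7, 6/7]
R3 ← R3 − (1/7)·R1: [0, -9/7, 9/7, 3/7]
R3 ← R3 − (1/2)·R2: [0, 0, 0, 0]
Echelon form has 2 nonzero rows, so rank(M) = 2.

2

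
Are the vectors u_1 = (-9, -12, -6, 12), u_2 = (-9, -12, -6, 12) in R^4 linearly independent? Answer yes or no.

no

Form the matrix with these vectors as rows and row reduce.
R2 ← R2 − R1: [0, 0, 0, 0]
1 nonzero row, so the 2 vectors span a space of dimension 1.
Since 1 < 2, the vectors are linearly dependent.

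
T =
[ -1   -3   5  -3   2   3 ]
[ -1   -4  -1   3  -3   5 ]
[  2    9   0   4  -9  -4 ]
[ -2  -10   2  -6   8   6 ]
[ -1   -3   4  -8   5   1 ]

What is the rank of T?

Row reduce to echelon form.
R2 ← R2 − R1: [0, -1, -6, 6, -5, 2]
R3 ← R3 + (2)·R1: [0, 3, 10, -2, -5, 2]
R4 ← R4 − (2)·R1: [0, -4, -8, 0, 4, 0]
R5 ← R5 − R1: [0, 0, -1, -5, 3, -2]
R3 ← R3 + (3)·R2: [0, 0, -8, 16, -20, 8]
R4 ← R4 − (4)·R2: [0, 0, 16, -24, 24, -8]
R4 ← R4 + (2)·R3: [0, 0, 0, 8, -16, 8]
R5 ← R5 − (1/8)·R3: [0, 0, 0, -7, 11/2, -3]
R5 ← R5 + (7/8)·R4: [0, 0, 0, 0, -17/2, 4]
Echelon form has 5 nonzero rows, so rank(T) = 5.

5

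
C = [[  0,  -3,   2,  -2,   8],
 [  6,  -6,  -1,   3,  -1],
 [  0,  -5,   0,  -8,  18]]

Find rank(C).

3

Row reduce to echelon form.
Swap R1 ↔ R2
R3 ← R3 − (5/3)·R2: [0, 0, -10/3, -14/3, 14/3]
Echelon form has 3 nonzero rows, so rank(C) = 3.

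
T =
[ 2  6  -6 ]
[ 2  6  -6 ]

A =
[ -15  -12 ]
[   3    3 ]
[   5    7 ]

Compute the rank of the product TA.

First compute TA:
[[-42, -48],
 [-42, -48]]
Now row reduce the product.
R2 ← R2 − R1: [0, 0]
1 nonzero row, so rank(TA) = 1.

1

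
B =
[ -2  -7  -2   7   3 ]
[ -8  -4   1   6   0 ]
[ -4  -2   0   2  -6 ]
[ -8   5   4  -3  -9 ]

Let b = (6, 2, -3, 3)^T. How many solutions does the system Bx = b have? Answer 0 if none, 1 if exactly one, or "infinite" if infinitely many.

0

Row reduce the augmented matrix [B | b].
R2 ← R2 − (4)·R1: [0, 24, 9, -22, -12, -22]
R3 ← R3 − (2)·R1: [0, 12, 4, -12, -12, -15]
R4 ← R4 − (4)·R1: [0, 33, 12, -31, -21, -21]
R3 ← R3 − (1/2)·R2: [0, 0, -1/2, -1, -6, -4]
R4 ← R4 − (11/8)·R2: [0, 0, -3/8, -3/4, -9/2, 37/4]
R4 ← R4 − (3/4)·R3: [0, 0, 0, 0, 0, 49/4]
The echelon form has 4 nonzero rows; the last pivot sits in the augmented column, so rank(B) = 3 but rank([B|b]) = 4.
Since the ranks differ, the system is inconsistent.
It has no solutions.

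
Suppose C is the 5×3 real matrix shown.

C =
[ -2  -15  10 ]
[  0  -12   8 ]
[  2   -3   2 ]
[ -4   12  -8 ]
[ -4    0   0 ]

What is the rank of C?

2

Row reduce to echelon form.
R3 ← R3 + R1: [0, -18, 12]
R4 ← R4 − (2)·R1: [0, 42, -28]
R5 ← R5 − (2)·R1: [0, 30, -20]
R3 ← R3 − (3/2)·R2: [0, 0, 0]
R4 ← R4 + (7/2)·R2: [0, 0, 0]
R5 ← R5 + (5/2)·R2: [0, 0, 0]
Echelon form has 2 nonzero rows, so rank(C) = 2.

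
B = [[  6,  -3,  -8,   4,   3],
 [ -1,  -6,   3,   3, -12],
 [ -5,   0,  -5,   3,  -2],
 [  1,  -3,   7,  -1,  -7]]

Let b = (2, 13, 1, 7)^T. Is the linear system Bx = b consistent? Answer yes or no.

Row reduce the augmented matrix [B | b].
R2 ← R2 + (1/6)·R1: [0, -13/2, 5/3, 11/3, -23/2, 40/3]
R3 ← R3 + (5/6)·R1: [0, -5/2, -35/3, 19/3, 1/2, 8/3]
R4 ← R4 − (1/6)·R1: [0, -5/2, 25/3, -5/3, -15/2, 20/3]
R3 ← R3 − (5/13)·R2: [0, 0, -160/13, 64/13, 64/13, -32/13]
R4 ← R4 − (5/13)·R2: [0, 0, 100/13, -40/13, -40/13, 20/13]
R4 ← R4 + (5/8)·R3: [0, 0, 0, 0, 0, 0]
The echelon form has 3 nonzero rows, and every pivot lies in the first 5 columns, so rank(B) = rank([B|b]) = 3.
The system is consistent.

yes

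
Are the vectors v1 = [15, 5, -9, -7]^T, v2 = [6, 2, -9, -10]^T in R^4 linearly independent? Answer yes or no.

yes

Form the matrix with these vectors as rows and row reduce.
R2 ← R2 − (2/5)·R1: [0, 0, -27/5, -36/5]
2 nonzero rows, so the 2 vectors span a space of dimension 2.
Since 2 = 2, the vectors are linearly independent.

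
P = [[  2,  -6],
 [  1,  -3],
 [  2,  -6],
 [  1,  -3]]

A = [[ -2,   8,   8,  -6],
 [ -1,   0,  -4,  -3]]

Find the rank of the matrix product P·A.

1

First compute PA:
[[  2,  16,  40,   6],
 [  1,   8,  20,   3],
 [  2,  16,  40,   6],
 [  1,   8,  20,   3]]
Now row reduce the product.
R2 ← R2 − (1/2)·R1: [0, 0, 0, 0]
R3 ← R3 − R1: [0, 0, 0, 0]
R4 ← R4 − (1/2)·R1: [0, 0, 0, 0]
1 nonzero row, so rank(PA) = 1.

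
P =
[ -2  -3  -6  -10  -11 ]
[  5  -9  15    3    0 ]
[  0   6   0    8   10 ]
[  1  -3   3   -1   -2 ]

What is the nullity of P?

Row reduce to echelon form.
R2 ← R2 + (5/2)·R1: [0, -33/2, 0, -22, -55/2]
R4 ← R4 + (1/2)·R1: [0, -9/2, 0, -6, -15/2]
R3 ← R3 + (4/11)·R2: [0, 0, 0, 0, 0]
R4 ← R4 − (3/11)·R2: [0, 0, 0, 0, 0]
2 nonzero rows, so rank(P) = 2.
P has 5 columns; by rank–nullity, nullity = 5 − 2 = 3.

3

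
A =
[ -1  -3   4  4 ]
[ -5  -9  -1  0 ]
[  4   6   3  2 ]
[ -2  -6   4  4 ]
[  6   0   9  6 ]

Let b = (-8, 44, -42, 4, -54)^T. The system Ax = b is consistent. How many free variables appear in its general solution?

1

Row reduce the augmented matrix [A | b].
R2 ← R2 − (5)·R1: [0, 6, -21, -20, 84]
R3 ← R3 + (4)·R1: [0, -6, 19, 18, -74]
R4 ← R4 − (2)·R1: [0, 0, -4, -4, 20]
R5 ← R5 + (6)·R1: [0, -18, 33, 30, -102]
R3 ← R3 + R2: [0, 0, -2, -2, 10]
R5 ← R5 + (3)·R2: [0, 0, -30, -30, 150]
R4 ← R4 − (2)·R3: [0, 0, 0, 0, 0]
R5 ← R5 − (15)·R3: [0, 0, 0, 0, 0]
The echelon form has 3 nonzero rows, and every pivot lies in the first 4 columns, so rank(A) = rank([A|b]) = 3.
The system is consistent.
Free variables = (unknowns) − (rank) = 4 − 3 = 1.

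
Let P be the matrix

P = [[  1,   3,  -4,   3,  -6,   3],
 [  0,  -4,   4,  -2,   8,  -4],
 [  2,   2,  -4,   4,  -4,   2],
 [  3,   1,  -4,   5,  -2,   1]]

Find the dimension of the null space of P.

Row reduce to echelon form.
R3 ← R3 − (2)·R1: [0, -4, 4, -2, 8, -4]
R4 ← R4 − (3)·R1: [0, -8, 8, -4, 16, -8]
R3 ← R3 − R2: [0, 0, 0, 0, 0, 0]
R4 ← R4 − (2)·R2: [0, 0, 0, 0, 0, 0]
2 nonzero rows, so rank(P) = 2.
P has 6 columns; by rank–nullity, nullity = 6 − 2 = 4.

4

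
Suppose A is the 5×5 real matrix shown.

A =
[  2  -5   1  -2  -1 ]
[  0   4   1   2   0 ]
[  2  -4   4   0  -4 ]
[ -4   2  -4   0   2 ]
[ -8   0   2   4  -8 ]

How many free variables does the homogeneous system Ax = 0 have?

Row reduce to echelon form.
R3 ← R3 − R1: [0, 1, 3, 2, -3]
R4 ← R4 + (2)·R1: [0, -8, -2, -4, 0]
R5 ← R5 + (4)·R1: [0, -20, 6, -4, -12]
R3 ← R3 − (1/4)·R2: [0, 0, 11/4, 3/2, -3]
R4 ← R4 + (2)·R2: [0, 0, 0, 0, 0]
R5 ← R5 + (5)·R2: [0, 0, 11, 6, -12]
R5 ← R5 − (4)·R3: [0, 0, 0, 0, 0]
3 nonzero rows, so rank(A) = 3.
A has 5 columns; by rank–nullity, nullity = 5 − 3 = 2.

2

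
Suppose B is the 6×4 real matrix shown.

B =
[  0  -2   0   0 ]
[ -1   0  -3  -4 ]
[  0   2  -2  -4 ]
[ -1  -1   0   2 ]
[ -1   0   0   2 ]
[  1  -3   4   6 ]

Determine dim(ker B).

1

Row reduce to echelon form.
Swap R1 ↔ R2
R4 ← R4 − R1: [0, -1, 3, 6]
R5 ← R5 − R1: [0, 0, 3, 6]
R6 ← R6 + R1: [0, -3, 1, 2]
R3 ← R3 + R2: [0, 0, -2, -4]
R4 ← R4 − (1/2)·R2: [0, 0, 3, 6]
R6 ← R6 − (3/2)·R2: [0, 0, 1, 2]
R4 ← R4 + (3/2)·R3: [0, 0, 0, 0]
R5 ← R5 + (3/2)·R3: [0, 0, 0, 0]
R6 ← R6 + (1/2)·R3: [0, 0, 0, 0]
3 nonzero rows, so rank(B) = 3.
B has 4 columns; by rank–nullity, nullity = 4 − 3 = 1.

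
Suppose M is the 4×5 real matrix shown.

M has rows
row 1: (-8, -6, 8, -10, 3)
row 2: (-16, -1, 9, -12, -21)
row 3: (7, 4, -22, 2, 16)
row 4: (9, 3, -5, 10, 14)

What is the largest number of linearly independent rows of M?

Row reduce to echelon form.
R2 ← R2 − (2)·R1: [0, 11, -7, 8, -27]
R3 ← R3 + (7/8)·R1: [0, -5/4, -15, -27/4, 149/8]
R4 ← R4 + (9/8)·R1: [0, -15/4, 4, -5/4, 139/8]
R3 ← R3 + (5/44)·R2: [0, 0, -695/44, -257/44, 1369/88]
R4 ← R4 + (15/44)·R2: [0, 0, 71/44, 65/44, 719/88]
R4 ← R4 + (71/695)·R3: [0, 0, 0, 612/695, 6783/695]
Echelon form has 4 nonzero rows, so rank(M) = 4.
The rank gives the maximum number of linearly independent rows: 4.

4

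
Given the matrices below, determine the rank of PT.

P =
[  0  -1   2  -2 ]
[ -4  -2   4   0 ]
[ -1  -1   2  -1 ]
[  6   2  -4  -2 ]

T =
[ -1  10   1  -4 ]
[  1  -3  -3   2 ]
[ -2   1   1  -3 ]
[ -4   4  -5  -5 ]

2

First compute PT:
[[  3,  -3,  15,   2],
 [ -6, -30,   6,   0],
 [  0,  -9,   9,   1],
 [ 12,  42,   6,   2]]
Now row reduce the product.
R2 ← R2 + (2)·R1: [0, -36, 36, 4]
R4 ← R4 − (4)·R1: [0, 54, -54, -6]
R3 ← R3 − (1/4)·R2: [0, 0, 0, 0]
R4 ← R4 + (3/2)·R2: [0, 0, 0, 0]
2 nonzero rows, so rank(PT) = 2.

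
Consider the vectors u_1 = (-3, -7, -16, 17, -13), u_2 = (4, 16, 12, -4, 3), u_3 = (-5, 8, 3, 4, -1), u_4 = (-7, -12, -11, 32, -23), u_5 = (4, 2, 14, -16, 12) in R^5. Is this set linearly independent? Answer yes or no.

yes

Form the matrix with these vectors as rows and row reduce.
R2 ← R2 + (4/3)·R1: [0, 20/3, -28/3, 56/3, -43/3]
R3 ← R3 − (5/3)·R1: [0, 59/3, 89/3, -73/3, 62/3]
R4 ← R4 − (7/3)·R1: [0, 13/3, 79/3, -23/3, 22/3]
R5 ← R5 + (4/3)·R1: [0, -22/3, -22/3, 20/3, -16/3]
R3 ← R3 − (59/20)·R2: [0, 0, 286/5, -397/5, 1259/20]
R4 ← R4 − (13/20)·R2: [0, 0, 162/5, -99/5, 333/20]
R5 ← R5 + (11/10)·R2: [0, 0, -88/5, 136/5, -211/10]
R4 ← R4 − (81/143)·R3: [0, 0, 0, 3600/143, -2718/143]
R5 ← R5 + (4/13)·R3: [0, 0, 0, 36/13, -45/26]
R5 ← R5 − (11/100)·R4: [0, 0, 0, 0, 9/25]
5 nonzero rows, so the 5 vectors span a space of dimension 5.
Since 5 = 5, the vectors are linearly independent.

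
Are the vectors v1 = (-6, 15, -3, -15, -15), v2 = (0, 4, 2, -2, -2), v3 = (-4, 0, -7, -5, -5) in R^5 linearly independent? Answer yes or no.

Form the matrix with these vectors as rows and row reduce.
R3 ← R3 − (2/3)·R1: [0, -10, -5, 5, 5]
R3 ← R3 + (5/2)·R2: [0, 0, 0, 0, 0]
2 nonzero rows, so the 3 vectors span a space of dimension 2.
Since 2 < 3, the vectors are linearly dependent.

no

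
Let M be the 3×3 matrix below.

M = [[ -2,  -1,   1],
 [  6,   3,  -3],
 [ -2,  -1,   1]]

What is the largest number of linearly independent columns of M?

1

Row reduce to echelon form.
R2 ← R2 + (3)·R1: [0, 0, 0]
R3 ← R3 − R1: [0, 0, 0]
Echelon form has 1 nonzero row, so rank(M) = 1.
The rank gives the maximum number of linearly independent columns: 1.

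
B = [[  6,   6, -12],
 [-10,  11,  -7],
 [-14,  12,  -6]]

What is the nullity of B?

Row reduce to echelon form.
R2 ← R2 + (5/3)·R1: [0, 21, -27]
R3 ← R3 + (7/3)·R1: [0, 26, -34]
R3 ← R3 − (26/21)·R2: [0, 0, -4/7]
3 nonzero rows, so rank(B) = 3.
B has 3 columns; by rank–nullity, nullity = 3 − 3 = 0.

0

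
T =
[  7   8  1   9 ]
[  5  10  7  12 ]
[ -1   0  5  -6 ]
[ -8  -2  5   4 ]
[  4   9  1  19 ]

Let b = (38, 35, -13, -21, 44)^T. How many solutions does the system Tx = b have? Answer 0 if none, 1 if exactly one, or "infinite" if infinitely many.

Row reduce the augmented matrix [T | b].
R2 ← R2 − (5/7)·R1: [0, 30/7, 44/7, 39/7, 55/7]
R3 ← R3 + (1/7)·R1: [0, 8/7, 36/7, -33/7, -53/7]
R4 ← R4 + (8/7)·R1: [0, 50/7, 43/7, 100/7, 157/7]
R5 ← R5 − (4/7)·R1: [0, 31/7, 3/7, 97/7, 156/7]
R3 ← R3 − (4/15)·R2: [0, 0, 52/15, -31/5, -29/3]
R4 ← R4 − (5/3)·R2: [0, 0, -13/3, 5, 28/3]
R5 ← R5 − (31/30)·R2: [0, 0, -91/15, 81/10, 85/6]
R4 ← R4 + (5/4)·R3: [0, 0, 0, -11/4, -11/4]
R5 ← R5 + (7/4)·R3: [0, 0, 0, -11/4, -11/4]
R5 ← R5 − R4: [0, 0, 0, 0, 0]
The echelon form has 4 nonzero rows, and every pivot lies in the first 4 columns, so rank(T) = rank([T|b]) = 4.
The system is consistent.
rank = 4 = number of unknowns, so the solution is unique.

1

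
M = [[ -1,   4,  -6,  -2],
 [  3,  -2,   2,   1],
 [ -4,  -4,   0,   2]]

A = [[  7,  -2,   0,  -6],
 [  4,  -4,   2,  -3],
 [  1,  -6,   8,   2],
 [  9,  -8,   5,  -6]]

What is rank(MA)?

First compute MA:
[[-15,  38, -50,  -6],
 [ 24, -18,  17, -14],
 [-26,   8,   2,  24]]
Now row reduce the product.
R2 ← R2 + (8/5)·R1: [0, 214/5, -63, -118/5]
R3 ← R3 − (26/15)·R1: [0, -868/15, 266/3, 172/5]
R3 ← R3 + (434/321)·R2: [0, 0, 1120/321, 800/321]
3 nonzero rows, so rank(MA) = 3.

3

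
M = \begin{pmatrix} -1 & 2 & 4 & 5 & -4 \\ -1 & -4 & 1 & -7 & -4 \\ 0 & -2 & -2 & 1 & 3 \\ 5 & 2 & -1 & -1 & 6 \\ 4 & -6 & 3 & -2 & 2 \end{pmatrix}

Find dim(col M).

4

Row reduce to echelon form.
R2 ← R2 − R1: [0, -6, -3, -12, 0]
R4 ← R4 + (5)·R1: [0, 12, 19, 24, -14]
R5 ← R5 + (4)·R1: [0, 2, 19, 18, -14]
R3 ← R3 − (1/3)·R2: [0, 0, -1, 5, 3]
R4 ← R4 + (2)·R2: [0, 0, 13, 0, -14]
R5 ← R5 + (1/3)·R2: [0, 0, 18, 14, -14]
R4 ← R4 + (13)·R3: [0, 0, 0, 65, 25]
R5 ← R5 + (18)·R3: [0, 0, 0, 104, 40]
R5 ← R5 − (8/5)·R4: [0, 0, 0, 0, 0]
Echelon form has 4 nonzero rows, so rank(M) = 4.
The column space has dimension equal to the rank: 4.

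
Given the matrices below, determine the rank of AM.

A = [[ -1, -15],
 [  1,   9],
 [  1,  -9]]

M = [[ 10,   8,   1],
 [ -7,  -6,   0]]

First compute AM:
[[ 95,  82,  -1],
 [-53, -46,   1],
 [ 73,  62,   1]]
Now row reduce the product.
R2 ← R2 + (53/95)·R1: [0, -24/95, 42/95]
R3 ← R3 − (73/95)·R1: [0, -96/95, 168/95]
R3 ← R3 − (4)·R2: [0, 0, 0]
2 nonzero rows, so rank(AM) = 2.

2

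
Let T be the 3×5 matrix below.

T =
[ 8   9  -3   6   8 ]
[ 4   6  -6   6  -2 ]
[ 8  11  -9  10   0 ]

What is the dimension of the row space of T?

2

Row reduce to echelon form.
R2 ← R2 − (1/2)·R1: [0, 3/2, -9/2, 3, -6]
R3 ← R3 − R1: [0, 2, -6, 4, -8]
R3 ← R3 − (4/3)·R2: [0, 0, 0, 0, 0]
Echelon form has 2 nonzero rows, so rank(T) = 2.
The row space has dimension equal to the rank: 2.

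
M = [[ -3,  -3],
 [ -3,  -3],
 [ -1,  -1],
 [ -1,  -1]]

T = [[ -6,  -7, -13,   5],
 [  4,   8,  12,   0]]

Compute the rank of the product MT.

First compute MT:
[[  6,  -3,   3, -15],
 [  6,  -3,   3, -15],
 [  2,  -1,   1,  -5],
 [  2,  -1,   1,  -5]]
Now row reduce the product.
R2 ← R2 − R1: [0, 0, 0, 0]
R3 ← R3 − (1/3)·R1: [0, 0, 0, 0]
R4 ← R4 − (1/3)·R1: [0, 0, 0, 0]
1 nonzero row, so rank(MT) = 1.

1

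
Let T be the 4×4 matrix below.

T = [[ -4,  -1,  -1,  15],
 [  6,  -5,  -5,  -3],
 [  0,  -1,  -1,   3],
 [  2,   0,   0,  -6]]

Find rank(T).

2

Row reduce to echelon form.
R2 ← R2 + (3/2)·R1: [0, -13/2, -13/2, 39/2]
R4 ← R4 + (1/2)·R1: [0, -1/2, -1/2, 3/2]
R3 ← R3 − (2/13)·R2: [0, 0, 0, 0]
R4 ← R4 − (1/13)·R2: [0, 0, 0, 0]
Echelon form has 2 nonzero rows, so rank(T) = 2.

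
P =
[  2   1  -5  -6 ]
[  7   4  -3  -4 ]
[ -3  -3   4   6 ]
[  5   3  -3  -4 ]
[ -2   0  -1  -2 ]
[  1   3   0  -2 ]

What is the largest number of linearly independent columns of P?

Row reduce to echelon form.
R2 ← R2 − (7/2)·R1: [0, 1/2, 29/2, 17]
R3 ← R3 + (3/2)·R1: [0, -3/2, -7/2, -3]
R4 ← R4 − (5/2)·R1: [0, 1/2, 19/2, 11]
R5 ← R5 + R1: [0, 1, -6, -8]
R6 ← R6 − (1/2)·R1: [0, 5/2, 5/2, 1]
R3 ← R3 + (3)·R2: [0, 0, 40, 48]
R4 ← R4 − R2: [0, 0, -5, -6]
R5 ← R5 − (2)·R2: [0, 0, -35, -42]
R6 ← R6 − (5)·R2: [0, 0, -70, -84]
R4 ← R4 + (1/8)·R3: [0, 0, 0, 0]
R5 ← R5 + (7/8)·R3: [0, 0, 0, 0]
R6 ← R6 + (7/4)·R3: [0, 0, 0, 0]
Echelon form has 3 nonzero rows, so rank(P) = 3.
The rank gives the maximum number of linearly independent columns: 3.

3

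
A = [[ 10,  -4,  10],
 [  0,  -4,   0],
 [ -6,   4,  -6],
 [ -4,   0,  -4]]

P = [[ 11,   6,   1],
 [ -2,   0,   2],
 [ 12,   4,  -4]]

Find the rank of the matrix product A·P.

2

First compute AP:
[[238, 100, -38],
 [  8,   0,  -8],
 [-146, -60,  26],
 [-92, -40,  12]]
Now row reduce the product.
R2 ← R2 − (4/119)·R1: [0, -400/119, -800/119]
R3 ← R3 + (73/119)·R1: [0, 160/119, 320/119]
R4 ← R4 + (46/119)·R1: [0, -160/119, -320/119]
R3 ← R3 + (2/5)·R2: [0, 0, 0]
R4 ← R4 − (2/5)·R2: [0, 0, 0]
2 nonzero rows, so rank(AP) = 2.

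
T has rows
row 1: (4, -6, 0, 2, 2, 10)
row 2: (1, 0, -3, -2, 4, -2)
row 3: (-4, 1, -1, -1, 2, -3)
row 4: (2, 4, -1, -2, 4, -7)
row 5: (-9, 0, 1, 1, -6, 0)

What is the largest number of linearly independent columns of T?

5

Row reduce to echelon form.
R2 ← R2 − (1/4)·R1: [0, 3/2, -3, -5/2, 7/2, -9/2]
R3 ← R3 + R1: [0, -5, -1, 1, 4, 7]
R4 ← R4 − (1/2)·R1: [0, 7, -1, -3, 3, -12]
R5 ← R5 + (9/4)·R1: [0, -27/2, 1, 11/2, -3/2, 45/2]
R3 ← R3 + (10/3)·R2: [0, 0, -11, -22/3, 47/3, -8]
R4 ← R4 − (14/3)·R2: [0, 0, 13, 26/3, -40/3, 9]
R5 ← R5 + (9)·R2: [0, 0, -26, -17, 30, -18]
R4 ← R4 + (13/11)·R3: [0, 0, 0, 0, 57/11, -5/11]
R5 ← R5 − (26/11)·R3: [0, 0, 0, 1/3, -232/33, 10/11]
Swap R4 ↔ R5
Echelon form has 5 nonzero rows, so rank(T) = 5.
The rank gives the maximum number of linearly independent columns: 5.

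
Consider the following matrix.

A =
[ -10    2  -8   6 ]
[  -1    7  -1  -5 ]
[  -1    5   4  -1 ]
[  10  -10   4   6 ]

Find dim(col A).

Row reduce to echelon form.
R2 ← R2 − (1/10)·R1: [0, 34/5, -1/5, -28/5]
R3 ← R3 − (1/10)·R1: [0, 24/5, 24/5, -8/5]
R4 ← R4 + R1: [0, -8, -4, 12]
R3 ← R3 − (12/17)·R2: [0, 0, 84/17, 40/17]
R4 ← R4 + (20/17)·R2: [0, 0, -72/17, 92/17]
R4 ← R4 + (6/7)·R3: [0, 0, 0, 52/7]
Echelon form has 4 nonzero rows, so rank(A) = 4.
The column space has dimension equal to the rank: 4.

4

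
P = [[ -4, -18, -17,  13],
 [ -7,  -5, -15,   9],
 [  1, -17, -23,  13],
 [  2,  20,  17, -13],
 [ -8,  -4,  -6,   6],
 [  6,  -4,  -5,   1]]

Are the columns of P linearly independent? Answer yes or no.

Row reduce P to echelon form.
R2 ← R2 − (7/4)·R1: [0, 53/2, 59/4, -55/4]
R3 ← R3 + (1/4)·R1: [0, -43/2, -109/4, 65/4]
R4 ← R4 + (1/2)·R1: [0, 11, 17/2, -13/2]
R5 ← R5 − (2)·R1: [0, 32, 28, -20]
R6 ← R6 + (3/2)·R1: [0, -31, -61/2, 41/2]
R3 ← R3 + (43/53)·R2: [0, 0, -810/53, 270/53]
R4 ← R4 − (22/53)·R2: [0, 0, 126/53, -42/53]
R5 ← R5 − (64/53)·R2: [0, 0, 540/53, -180/53]
R6 ← R6 + (62/53)·R2: [0, 0, -702/53, 234/53]
R4 ← R4 + (7/45)·R3: [0, 0, 0, 0]
R5 ← R5 + (2/3)·R3: [0, 0, 0, 0]
R6 ← R6 − (13/15)·R3: [0, 0, 0, 0]
3 pivots among 4 columns.
Only 3 < 4 pivot columns, so the columns are linearly dependent.

no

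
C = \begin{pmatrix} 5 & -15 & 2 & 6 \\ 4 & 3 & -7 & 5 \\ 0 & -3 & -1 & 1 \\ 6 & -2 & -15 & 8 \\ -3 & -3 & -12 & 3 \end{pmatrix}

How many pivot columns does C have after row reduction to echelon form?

4

Row reduce to echelon form.
R2 ← R2 − (4/5)·R1: [0, 15, -43/5, 1/5]
R4 ← R4 − (6/5)·R1: [0, 16, -87/5, 4/5]
R5 ← R5 + (3/5)·R1: [0, -12, -54/5, 33/5]
R3 ← R3 + (1/5)·R2: [0, 0, -68/25, 26/25]
R4 ← R4 − (16/15)·R2: [0, 0, -617/75, 44/75]
R5 ← R5 + (4/5)·R2: [0, 0, -442/25, 169/25]
R4 ← R4 − (617/204)·R3: [0, 0, 0, -87/34]
R5 ← R5 − (13/2)·R3: [0, 0, 0, 0]
Echelon form has 4 nonzero rows, so rank(C) = 4.
Each nonzero row contributes one pivot column: 4 pivot columns.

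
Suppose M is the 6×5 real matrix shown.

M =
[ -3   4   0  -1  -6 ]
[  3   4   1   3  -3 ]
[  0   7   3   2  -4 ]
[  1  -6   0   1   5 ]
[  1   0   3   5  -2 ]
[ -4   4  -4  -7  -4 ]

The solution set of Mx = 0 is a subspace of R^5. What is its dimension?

Row reduce to echelon form.
R2 ← R2 + R1: [0, 8, 1, 2, -9]
R4 ← R4 + (1/3)·R1: [0, -14/3, 0, 2/3, 3]
R5 ← R5 + (1/3)·R1: [0, 4/3, 3, 14/3, -4]
R6 ← R6 − (4/3)·R1: [0, -4/3, -4, -17/3, 4]
R3 ← R3 − (7/8)·R2: [0, 0, 17/8, 1/4, 31/8]
R4 ← R4 + (7/12)·R2: [0, 0, 7/12, 11/6, -9/4]
R5 ← R5 − (1/6)·R2: [0, 0, 17/6, 13/3, -5/2]
R6 ← R6 + (1/6)·R2: [0, 0, -23/6, -16/3, 5/2]
R4 ← R4 − (14/51)·R3: [0, 0, 0, 30/17, -169/51]
R5 ← R5 − (4/3)·R3: [0, 0, 0, 4, -23/3]
R6 ← R6 + (92/51)·R3: [0, 0, 0, -83/17, 484/51]
R5 ← R5 − (34/15)·R4: [0, 0, 0, 0, -7/45]
R6 ← R6 + (83/30)·R4: [0, 0, 0, 0, 29/90]
R6 ← R6 + (29/14)·R5: [0, 0, 0, 0, 0]
5 nonzero rows, so rank(M) = 5.
M has 5 columns; by rank–nullity, nullity = 5 − 5 = 0.

0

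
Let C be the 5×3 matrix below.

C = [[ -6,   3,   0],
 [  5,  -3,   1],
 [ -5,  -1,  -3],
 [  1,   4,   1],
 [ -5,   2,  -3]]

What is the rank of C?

3

Row reduce to echelon form.
R2 ← R2 + (5/6)·R1: [0, -1/2, 1]
R3 ← R3 − (5/6)·R1: [0, -7/2, -3]
R4 ← R4 + (1/6)·R1: [0, 9/2, 1]
R5 ← R5 − (5/6)·R1: [0, -1/2, -3]
R3 ← R3 − (7)·R2: [0, 0, -10]
R4 ← R4 + (9)·R2: [0, 0, 10]
R5 ← R5 − R2: [0, 0, -4]
R4 ← R4 + R3: [0, 0, 0]
R5 ← R5 − (2/5)·R3: [0, 0, 0]
Echelon form has 3 nonzero rows, so rank(C) = 3.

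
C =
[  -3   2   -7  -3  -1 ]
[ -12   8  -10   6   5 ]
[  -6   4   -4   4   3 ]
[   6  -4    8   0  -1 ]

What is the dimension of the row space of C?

Row reduce to echelon form.
R2 ← R2 − (4)·R1: [0, 0, 18, 18, 9]
R3 ← R3 − (2)·R1: [0, 0, 10, 10, 5]
R4 ← R4 + (2)·R1: [0, 0, -6, -6, -3]
R3 ← R3 − (5/9)·R2: [0, 0, 0, 0, 0]
R4 ← R4 + (1/3)·R2: [0, 0, 0, 0, 0]
Echelon form has 2 nonzero rows, so rank(C) = 2.
The row space has dimension equal to the rank: 2.

2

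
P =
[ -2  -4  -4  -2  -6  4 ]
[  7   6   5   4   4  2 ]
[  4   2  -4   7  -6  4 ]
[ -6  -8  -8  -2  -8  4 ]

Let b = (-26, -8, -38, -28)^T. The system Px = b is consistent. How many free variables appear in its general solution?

Row reduce the augmented matrix [P | b].
R2 ← R2 + (7/2)·R1: [0, -8, -9, -3, -17, 16, -99]
R3 ← R3 + (2)·R1: [0, -6, -12, 3, -18, 12, -90]
R4 ← R4 − (3)·R1: [0, 4, 4, 4, 10, -8, 50]
R3 ← R3 − (3/4)·R2: [0, 0, -21/4, 21/4, -21/4, 0, -63/4]
R4 ← R4 + (1/2)·R2: [0, 0, -1/2, 5/2, 3/2, 0, 1/2]
R4 ← R4 − (2/21)·R3: [0, 0, 0, 2, 2, 0, 2]
The echelon form has 4 nonzero rows, and every pivot lies in the first 6 columns, so rank(P) = rank([P|b]) = 4.
The system is consistent.
Free variables = (unknowns) − (rank) = 6 − 4 = 2.

2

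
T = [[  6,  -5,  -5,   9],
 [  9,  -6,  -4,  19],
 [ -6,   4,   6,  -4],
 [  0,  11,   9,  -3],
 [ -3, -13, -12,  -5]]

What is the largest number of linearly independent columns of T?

3

Row reduce to echelon form.
R2 ← R2 − (3/2)·R1: [0, 3/2, 7/2, 11/2]
R3 ← R3 + R1: [0, -1, 1, 5]
R5 ← R5 + (1/2)·R1: [0, -31/2, -29/2, -1/2]
R3 ← R3 + (2/3)·R2: [0, 0, 10/3, 26/3]
R4 ← R4 − (22/3)·R2: [0, 0, -50/3, -130/3]
R5 ← R5 + (31/3)·R2: [0, 0, 65/3, 169/3]
R4 ← R4 + (5)·R3: [0, 0, 0, 0]
R5 ← R5 − (13/2)·R3: [0, 0, 0, 0]
Echelon form has 3 nonzero rows, so rank(T) = 3.
The rank gives the maximum number of linearly independent columns: 3.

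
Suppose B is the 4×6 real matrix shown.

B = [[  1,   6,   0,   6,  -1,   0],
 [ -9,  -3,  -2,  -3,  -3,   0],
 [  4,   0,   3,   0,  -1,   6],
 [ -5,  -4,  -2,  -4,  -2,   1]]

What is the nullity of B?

Row reduce to echelon form.
R2 ← R2 + (9)·R1: [0, 51, -2, 51, -12, 0]
R3 ← R3 − (4)·R1: [0, -24, 3, -24, 3, 6]
R4 ← R4 + (5)·R1: [0, 26, -2, 26, -7, 1]
R3 ← R3 + (8/17)·R2: [0, 0, 35/17, 0, -45/17, 6]
R4 ← R4 − (26/51)·R2: [0, 0, -50/51, 0, -15/17, 1]
R4 ← R4 + (10/21)·R3: [0, 0, 0, 0, -15/7, 27/7]
4 nonzero rows, so rank(B) = 4.
B has 6 columns; by rank–nullity, nullity = 6 − 4 = 2.

2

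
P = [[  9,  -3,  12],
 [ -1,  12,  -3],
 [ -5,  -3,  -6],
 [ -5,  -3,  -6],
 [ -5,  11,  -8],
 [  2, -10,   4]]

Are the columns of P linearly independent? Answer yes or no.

no

Row reduce P to echelon form.
R2 ← R2 + (1/9)·R1: [0, 35/3, -5/3]
R3 ← R3 + (5/9)·R1: [0, -14/3, 2/3]
R4 ← R4 + (5/9)·R1: [0, -14/3, 2/3]
R5 ← R5 + (5/9)·R1: [0, 28/3, -4/3]
R6 ← R6 − (2/9)·R1: [0, -28/3, 4/3]
R3 ← R3 + (2/5)·R2: [0, 0, 0]
R4 ← R4 + (2/5)·R2: [0, 0, 0]
R5 ← R5 − (4/5)·R2: [0, 0, 0]
R6 ← R6 + (4/5)·R2: [0, 0, 0]
2 pivots among 3 columns.
Only 2 < 3 pivot columns, so the columns are linearly dependent.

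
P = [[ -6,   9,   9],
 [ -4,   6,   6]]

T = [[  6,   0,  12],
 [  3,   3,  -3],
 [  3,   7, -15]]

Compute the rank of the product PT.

1

First compute PT:
[[ 18,  90, -234],
 [ 12,  60, -156]]
Now row reduce the product.
R2 ← R2 − (2/3)·R1: [0, 0, 0]
1 nonzero row, so rank(PT) = 1.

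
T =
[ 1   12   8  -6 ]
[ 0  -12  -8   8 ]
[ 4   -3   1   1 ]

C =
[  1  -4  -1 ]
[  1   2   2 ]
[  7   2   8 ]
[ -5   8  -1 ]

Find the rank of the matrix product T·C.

2

First compute TC:
[[ 99, -12,  93],
 [-108,  24, -96],
 [  3, -12,  -3]]
Now row reduce the product.
R2 ← R2 + (12/11)·R1: [0, 120/11, 60/11]
R3 ← R3 − (1/33)·R1: [0, -128/11, -64/11]
R3 ← R3 + (16/15)·R2: [0, 0, 0]
2 nonzero rows, so rank(TC) = 2.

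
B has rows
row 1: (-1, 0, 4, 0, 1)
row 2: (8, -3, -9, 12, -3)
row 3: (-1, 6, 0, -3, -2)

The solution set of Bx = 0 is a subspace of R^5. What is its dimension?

2

Row reduce to echelon form.
R2 ← R2 + (8)·R1: [0, -3, 23, 12, 5]
R3 ← R3 − R1: [0, 6, -4, -3, -3]
R3 ← R3 + (2)·R2: [0, 0, 42, 21, 7]
3 nonzero rows, so rank(B) = 3.
B has 5 columns; by rank–nullity, nullity = 5 − 3 = 2.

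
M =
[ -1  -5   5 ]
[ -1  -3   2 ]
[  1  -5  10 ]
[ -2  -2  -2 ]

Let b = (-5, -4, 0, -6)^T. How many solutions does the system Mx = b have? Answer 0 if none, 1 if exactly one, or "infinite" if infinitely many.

infinite

Row reduce the augmented matrix [M | b].
R2 ← R2 − R1: [0, 2, -3, 1]
R3 ← R3 + R1: [0, -10, 15, -5]
R4 ← R4 − (2)·R1: [0, 8, -12, 4]
R3 ← R3 + (5)·R2: [0, 0, 0, 0]
R4 ← R4 − (4)·R2: [0, 0, 0, 0]
The echelon form has 2 nonzero rows, and every pivot lies in the first 3 columns, so rank(M) = rank([M|b]) = 2.
The system is consistent.
rank = 2 < 3 unknowns, so there are infinitely many solutions.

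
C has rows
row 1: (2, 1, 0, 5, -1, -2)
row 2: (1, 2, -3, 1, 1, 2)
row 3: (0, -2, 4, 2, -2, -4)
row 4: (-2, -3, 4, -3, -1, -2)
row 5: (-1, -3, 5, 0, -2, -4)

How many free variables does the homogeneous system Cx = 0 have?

4

Row reduce to echelon form.
R2 ← R2 − (1/2)·R1: [0, 3/2, -3, -3/2, 3/2, 3]
R4 ← R4 + R1: [0, -2, 4, 2, -2, -4]
R5 ← R5 + (1/2)·R1: [0, -5/2, 5, 5/2, -5/2, -5]
R3 ← R3 + (4/3)·R2: [0, 0, 0, 0, 0, 0]
R4 ← R4 + (4/3)·R2: [0, 0, 0, 0, 0, 0]
R5 ← R5 + (5/3)·R2: [0, 0, 0, 0, 0, 0]
2 nonzero rows, so rank(C) = 2.
C has 6 columns; by rank–nullity, nullity = 6 − 2 = 4.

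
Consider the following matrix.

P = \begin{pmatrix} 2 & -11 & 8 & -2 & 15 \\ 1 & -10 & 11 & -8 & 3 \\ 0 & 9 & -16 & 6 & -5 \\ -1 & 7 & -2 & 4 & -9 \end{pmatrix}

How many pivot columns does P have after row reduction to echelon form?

Row reduce to echelon form.
R2 ← R2 − (1/2)·R1: [0, -9/2, 7, -7, -9/2]
R4 ← R4 + (1/2)·R1: [0, 3/2, 2, 3, -3/2]
R3 ← R3 + (2)·R2: [0, 0, -2, -8, -14]
R4 ← R4 + (1/3)·R2: [0, 0, 13/3, 2/3, -3]
R4 ← R4 + (13/6)·R3: [0, 0, 0, -50/3, -100/3]
Echelon form has 4 nonzero rows, so rank(P) = 4.
Each nonzero row contributes one pivot column: 4 pivot columns.

4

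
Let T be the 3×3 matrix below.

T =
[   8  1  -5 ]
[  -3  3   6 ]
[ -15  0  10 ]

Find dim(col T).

Row reduce to echelon form.
R2 ← R2 + (3/8)·R1: [0, 27/8, 33/8]
R3 ← R3 + (15/8)·R1: [0, 15/8, 5/8]
R3 ← R3 − (5/9)·R2: [0, 0, -5/3]
Echelon form has 3 nonzero rows, so rank(T) = 3.
The column space has dimension equal to the rank: 3.

3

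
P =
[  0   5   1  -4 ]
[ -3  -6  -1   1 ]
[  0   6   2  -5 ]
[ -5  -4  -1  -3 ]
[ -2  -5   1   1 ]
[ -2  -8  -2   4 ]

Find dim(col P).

3

Row reduce to echelon form.
Swap R1 ↔ R2
R4 ← R4 − (5/3)·R1: [0, 6, 2/3, -14/3]
R5 ← R5 − (2/3)·R1: [0, -1, 5/3, 1/3]
R6 ← R6 − (2/3)·R1: [0, -4, -4/3, 10/3]
R3 ← R3 − (6/5)·R2: [0, 0, 4/5, -1/5]
R4 ← R4 − (6/5)·R2: [0, 0, -8/15, 2/15]
R5 ← R5 + (1/5)·R2: [0, 0, 28/15, -7/15]
R6 ← R6 + (4/5)·R2: [0, 0, -8/15, 2/15]
R4 ← R4 + (2/3)·R3: [0, 0, 0, 0]
R5 ← R5 − (7/3)·R3: [0, 0, 0, 0]
R6 ← R6 + (2/3)·R3: [0, 0, 0, 0]
Echelon form has 3 nonzero rows, so rank(P) = 3.
The column space has dimension equal to the rank: 3.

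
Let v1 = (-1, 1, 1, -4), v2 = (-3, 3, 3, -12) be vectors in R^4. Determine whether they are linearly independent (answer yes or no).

Form the matrix with these vectors as rows and row reduce.
R2 ← R2 − (3)·R1: [0, 0, 0, 0]
1 nonzero row, so the 2 vectors span a space of dimension 1.
Since 1 < 2, the vectors are linearly dependent.

no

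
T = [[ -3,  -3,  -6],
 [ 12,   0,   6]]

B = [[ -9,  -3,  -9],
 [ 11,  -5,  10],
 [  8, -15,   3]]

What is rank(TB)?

2

First compute TB:
[[-54, 114, -21],
 [-60, -126, -90]]
Now row reduce the product.
R2 ← R2 − (10/9)·R1: [0, -758/3, -200/3]
2 nonzero rows, so rank(TB) = 2.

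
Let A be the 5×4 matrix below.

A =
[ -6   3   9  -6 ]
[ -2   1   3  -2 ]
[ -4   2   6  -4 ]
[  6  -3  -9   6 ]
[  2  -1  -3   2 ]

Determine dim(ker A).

3

Row reduce to echelon form.
R2 ← R2 − (1/3)·R1: [0, 0, 0, 0]
R3 ← R3 − (2/3)·R1: [0, 0, 0, 0]
R4 ← R4 + R1: [0, 0, 0, 0]
R5 ← R5 + (1/3)·R1: [0, 0, 0, 0]
1 nonzero row, so rank(A) = 1.
A has 4 columns; by rank–nullity, nullity = 4 − 1 = 3.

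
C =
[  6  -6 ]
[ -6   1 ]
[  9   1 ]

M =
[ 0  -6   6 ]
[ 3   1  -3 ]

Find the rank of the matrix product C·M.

First compute CM:
[[-18, -42,  54],
 [  3,  37, -39],
 [  3, -53,  51]]
Now row reduce the product.
R2 ← R2 + (1/6)·R1: [0, 30, -30]
R3 ← R3 + (1/6)·R1: [0, -60, 60]
R3 ← R3 + (2)·R2: [0, 0, 0]
2 nonzero rows, so rank(CM) = 2.

2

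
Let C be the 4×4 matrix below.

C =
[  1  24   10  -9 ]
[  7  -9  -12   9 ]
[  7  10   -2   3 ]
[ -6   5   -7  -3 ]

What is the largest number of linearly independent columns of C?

Row reduce to echelon form.
R2 ← R2 − (7)·R1: [0, -177, -82, 72]
R3 ← R3 − (7)·R1: [0, -158, -72, 66]
R4 ← R4 + (6)·R1: [0, 149, 53, -57]
R3 ← R3 − (158/177)·R2: [0, 0, 212/177, 102/59]
R4 ← R4 + (149/177)·R2: [0, 0, -2837/177, 213/59]
R4 ← R4 + (2837/212)·R3: [0, 0, 0, 2835/106]
Echelon form has 4 nonzero rows, so rank(C) = 4.
The rank gives the maximum number of linearly independent columns: 4.

4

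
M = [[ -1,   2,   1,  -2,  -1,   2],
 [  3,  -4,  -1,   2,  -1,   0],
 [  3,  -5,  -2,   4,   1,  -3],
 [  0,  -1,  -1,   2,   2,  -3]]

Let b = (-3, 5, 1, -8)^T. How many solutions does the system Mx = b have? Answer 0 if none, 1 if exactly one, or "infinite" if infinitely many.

0

Row reduce the augmented matrix [M | b].
R2 ← R2 + (3)·R1: [0, 2, 2, -4, -4, 6, -4]
R3 ← R3 + (3)·R1: [0, 1, 1, -2, -2, 3, -8]
R3 ← R3 − (1/2)·R2: [0, 0, 0, 0, 0, 0, -6]
R4 ← R4 + (1/2)·R2: [0, 0, 0, 0, 0, 0, -10]
R4 ← R4 − (5/3)·R3: [0, 0, 0, 0, 0, 0, 0]
The echelon form has 3 nonzero rows; the last pivot sits in the augmented column, so rank(M) = 2 but rank([M|b]) = 3.
Since the ranks differ, the system is inconsistent.
It has no solutions.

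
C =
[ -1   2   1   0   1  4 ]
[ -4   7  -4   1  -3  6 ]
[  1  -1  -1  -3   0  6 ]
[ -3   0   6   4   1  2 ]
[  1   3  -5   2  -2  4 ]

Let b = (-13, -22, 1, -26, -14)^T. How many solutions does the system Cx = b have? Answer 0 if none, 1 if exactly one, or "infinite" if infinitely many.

infinite

Row reduce the augmented matrix [C | b].
R2 ← R2 − (4)·R1: [0, -1, -8, 1, -7, -10, 30]
R3 ← R3 + R1: [0, 1, 0, -3, 1, 10, -12]
R4 ← R4 − (3)·R1: [0, -6, 3, 4, -2, -10, 13]
R5 ← R5 + R1: [0, 5, -4, 2, -1, 8, -27]
R3 ← R3 + R2: [0, 0, -8, -2, -6, 0, 18]
R4 ← R4 − (6)·R2: [0, 0, 51, -2, 40, 50, -167]
R5 ← R5 + (5)·R2: [0, 0, -44, 7, -36, -42, 123]
R4 ← R4 + (51/8)·R3: [0, 0, 0, -59/4, 7/4, 50, -209/4]
R5 ← R5 − (11/2)·R3: [0, 0, 0, 18, -3, -42, 24]
R5 ← R5 + (72/59)·R4: [0, 0, 0, 0, -51/59, 1122/59, -2346/59]
The echelon form has 5 nonzero rows, and every pivot lies in the first 6 columns, so rank(C) = rank([C|b]) = 5.
The system is consistent.
rank = 5 < 6 unknowns, so there are infinitely many solutions.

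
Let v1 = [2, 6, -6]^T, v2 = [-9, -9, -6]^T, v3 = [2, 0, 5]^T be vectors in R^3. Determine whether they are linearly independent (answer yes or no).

Form the matrix with these vectors as rows and row reduce.
R2 ← R2 + (9/2)·R1: [0, 18, -33]
R3 ← R3 − R1: [0, -6, 11]
R3 ← R3 + (1/3)·R2: [0, 0, 0]
2 nonzero rows, so the 3 vectors span a space of dimension 2.
Since 2 < 3, the vectors are linearly dependent.

no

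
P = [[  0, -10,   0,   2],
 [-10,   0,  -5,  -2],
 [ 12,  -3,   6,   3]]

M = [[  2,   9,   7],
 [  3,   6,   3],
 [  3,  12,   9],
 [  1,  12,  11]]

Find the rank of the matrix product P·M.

First compute PM:
[[-28, -36,  -8],
 [-37, -174, -137],
 [ 36, 198, 162]]
Now row reduce the product.
R2 ← R2 − (37/28)·R1: [0, -885/7, -885/7]
R3 ← R3 + (9/7)·R1: [0, 1062/7, 1062/7]
R3 ← R3 + (6/5)·R2: [0, 0, 0]
2 nonzero rows, so rank(PM) = 2.

2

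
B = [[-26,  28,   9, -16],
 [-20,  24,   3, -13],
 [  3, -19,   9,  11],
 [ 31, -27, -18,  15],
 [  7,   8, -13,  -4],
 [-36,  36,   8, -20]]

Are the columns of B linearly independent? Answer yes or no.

yes

Row reduce B to echelon form.
R2 ← R2 − (10/13)·R1: [0, 32/13, -51/13, -9/13]
R3 ← R3 + (3/26)·R1: [0, -205/13, 261/26, 119/13]
R4 ← R4 + (31/26)·R1: [0, 83/13, -189/26, -53/13]
R5 ← R5 + (7/26)·R1: [0, 202/13, -275/26, -108/13]
R6 ← R6 − (18/13)·R1: [0, -36/13, -58/13, 28/13]
R3 ← R3 + (205/32)·R2: [0, 0, -483/32, 151/32]
R4 ← R4 − (83/32)·R2: [0, 0, 93/32, -73/32]
R5 ← R5 − (101/16)·R2: [0, 0, 227/16, -63/16]
R6 ← R6 + (9/8)·R2: [0, 0, -71/8, 11/8]
R4 ← R4 + (31/161)·R3: [0, 0, 0, -221/161]
R5 ← R5 + (454/483)·R3: [0, 0, 0, 481/966]
R6 ← R6 − (284/483)·R3: [0, 0, 0, -676/483]
R5 ← R5 + (37/102)·R4: [0, 0, 0, 0]
R6 ← R6 − (52/51)·R4: [0, 0, 0, 0]
4 pivots among 4 columns.
Every column is a pivot column, so the columns are linearly independent.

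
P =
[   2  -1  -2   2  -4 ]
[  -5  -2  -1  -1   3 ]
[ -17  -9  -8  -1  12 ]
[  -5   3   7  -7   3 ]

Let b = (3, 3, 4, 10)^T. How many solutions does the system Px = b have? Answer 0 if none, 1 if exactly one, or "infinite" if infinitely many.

Row reduce the augmented matrix [P | b].
R2 ← R2 + (5/2)·R1: [0, -9/2, -6, 4, -7, 21/2]
R3 ← R3 + (17/2)·R1: [0, -35/2, -25, 16, -22, 59/2]
R4 ← R4 + (5/2)·R1: [0, 1/2, 2, -2, -7, 35/2]
R3 ← R3 − (35/9)·R2: [0, 0, -5/3, 4/9, 47/9, -34/3]
R4 ← R4 + (1/9)·R2: [0, 0, 4/3, -14/9, -70/9, 56/3]
R4 ← R4 + (4/5)·R3: [0, 0, 0, -6/5, -18/5, 48/5]
The echelon form has 4 nonzero rows, and every pivot lies in the first 5 columns, so rank(P) = rank([P|b]) = 4.
The system is consistent.
rank = 4 < 5 unknowns, so there are infinitely many solutions.

infinite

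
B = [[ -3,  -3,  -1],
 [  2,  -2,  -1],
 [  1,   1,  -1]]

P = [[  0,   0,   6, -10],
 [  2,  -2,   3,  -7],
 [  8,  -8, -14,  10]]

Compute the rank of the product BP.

3

First compute BP:
[[-14,  14, -13,  41],
 [-12,  12,  20, -16],
 [ -6,   6,  23, -27]]
Now row reduce the product.
R2 ← R2 − (6/7)·R1: [0, 0, 218/7, -358/7]
R3 ← R3 − (3/7)·R1: [0, 0, 200/7, -312/7]
R3 ← R3 − (100/109)·R2: [0, 0, 0, 256/109]
3 nonzero rows, so rank(BP) = 3.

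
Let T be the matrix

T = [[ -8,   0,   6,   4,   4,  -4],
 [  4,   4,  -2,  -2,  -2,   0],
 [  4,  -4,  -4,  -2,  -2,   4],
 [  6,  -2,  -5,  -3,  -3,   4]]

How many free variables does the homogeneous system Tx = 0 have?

4

Row reduce to echelon form.
R2 ← R2 + (1/2)·R1: [0, 4, 1, 0, 0, -2]
R3 ← R3 + (1/2)·R1: [0, -4, -1, 0, 0, 2]
R4 ← R4 + (3/4)·R1: [0, -2, -1/2, 0, 0, 1]
R3 ← R3 + R2: [0, 0, 0, 0, 0, 0]
R4 ← R4 + (1/2)·R2: [0, 0, 0, 0, 0, 0]
2 nonzero rows, so rank(T) = 2.
T has 6 columns; by rank–nullity, nullity = 6 − 2 = 4.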